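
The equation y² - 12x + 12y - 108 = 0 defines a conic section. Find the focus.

(-9, -6)

Only y is squared. Complete the square in y: (y + 6)² = 12(x + 12).
Vertex (-12, -6); 4p = 12 so p = 3. Opens right.
Focus is p units from the vertex along the axis: (h + p, k).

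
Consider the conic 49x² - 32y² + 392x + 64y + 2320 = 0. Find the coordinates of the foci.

(-4, -8) and (-4, 10)

49(x² + 8x) -32(y² - 2y) = -2320
Complete the square in x and y: 49(x + 4)² -32(y - 1)² = -2320 + 784 - 32 = -1568
Divide through by -1568 to get (y - 1)²/49 - (x + 4)²/32 = 1.
Hyperbola, center (-4, 1), transverse axis vertical; a² = 49, b² = 32.
c² = a² + b² = 49 + 32 = 81, so c = 9.
Foci lie on the vertical axis through the center: (h, k ± c).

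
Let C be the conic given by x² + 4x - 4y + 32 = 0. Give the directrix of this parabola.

y = 6

Only x is squared. Complete the square in x: (x + 2)² = 4(y - 7).
Vertex (-2, 7); 4p = 4 so p = 1. Opens up.
Directrix is the horizontal line y = k − p = 7 − (1) = 6.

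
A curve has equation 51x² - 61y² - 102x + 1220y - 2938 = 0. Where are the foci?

51(x² - 2x) -61(y² - 20y) = 2938
Complete the square in x and y: 51(x - 1)² -61(y - 10)² = 2938 + 51 - 6100 = -3111
Dividing both sides by -3111: (y - 10)²/51 - (x - 1)²/61 = 1
Hyperbola, center (1, 10), transverse axis vertical; a² = 51, b² = 61.
c² = a² + b² = 51 + 61 = 112, so c = 4√7.
Foci lie on the vertical axis through the center: (h, k ± c).

(1, 10 - 4√7) and (1, 10 + 4√7)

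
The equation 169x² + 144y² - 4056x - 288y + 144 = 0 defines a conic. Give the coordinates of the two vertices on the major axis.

(12, -12) and (12, 14)

Group the x- and y-terms: 169(x² - 24x) + 144(y² - 2y) = -144
Completing the square gives 169(x - 12)² + 144(y - 1)² = -144 + 24336 + 144 = 24336.
Divide by 24336: (x - 12)²/144 + (y - 1)²/169 = 1
Ellipse, center (12, 1), major axis vertical; a² = 169, b² = 144.
a = 13. Vertices at (h, k ± a).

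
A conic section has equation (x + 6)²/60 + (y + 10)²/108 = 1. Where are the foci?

Center (-6, -10). The larger denominator 108 sits under the y-term, so the major axis is vertical; a² = 108, b² = 60.
c² = a² - b² = 108 - 60 = 48, so c = 4√3.
Foci lie on the vertical axis through the center: (h, k ± c).

(-6, -10 - 4√3) and (-6, -10 + 4√3)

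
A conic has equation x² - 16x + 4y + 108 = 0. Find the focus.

(8, -12)

Only x is squared. Complete the square in x: (x - 8)² = -4(y + 11).
Vertex (8, -11); 4p = -4 so p = -1. Opens down.
Focus is p units from the vertex along the axis: (h, k + p).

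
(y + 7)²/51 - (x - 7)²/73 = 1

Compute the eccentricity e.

Center (7, -7). The positive term is the y-term, so the transverse axis is vertical; a² = 51, b² = 73.
c² = a² + b² = 124, so c = 2√31.
e = c/a = 2√31/√51 = 2√1581/51.

e = 2√1581/51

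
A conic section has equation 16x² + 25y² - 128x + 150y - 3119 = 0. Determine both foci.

(-5, -3) and (13, -3)

16(x² - 8x) + 25(y² + 6y) = 3119
Completing the square gives 16(x - 4)² + 25(y + 3)² = 3119 + 256 + 225 = 3600.
Dividing both sides by 3600: (x - 4)²/225 + (y + 3)²/144 = 1
Ellipse, center (4, -3), major axis horizontal; a² = 225, b² = 144.
c² = a² - b² = 225 - 144 = 81, so c = 9.
Foci lie on the horizontal axis through the center: (h ± c, k).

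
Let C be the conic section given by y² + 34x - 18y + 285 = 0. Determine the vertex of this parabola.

Only y is squared. Complete the square in y: (y - 9)² = -34(x + 6).
Vertex (-6, 9); 4p = -34 so p = -17/2. Opens left.

(-6, 9)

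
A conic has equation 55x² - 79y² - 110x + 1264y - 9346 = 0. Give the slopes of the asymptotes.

Group: 55(x² - 2x) -79(y² - 16y) = 9346
Complete the square in x and y: 55(x - 1)² -79(y - 8)² = 9346 + 55 - 5056 = 4345
Divide through by 4345 to get (x - 1)²/79 - (y - 8)²/55 = 1.
Hyperbola, center (1, 8), transverse axis horizontal; a² = 79, b² = 55.
For a horizontal hyperbola the asymptotes have slope ±b/a.
Here that is ±√55/√79 = ±√4345/79.

√4345/79 and -√4345/79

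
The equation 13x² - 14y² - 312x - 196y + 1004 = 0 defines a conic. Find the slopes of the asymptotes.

Group: 13(x² - 24x) -14(y² + 14y) = -1004
Completing the square gives 13(x - 12)² -14(y + 7)² = -1004 + 1872 - 686 = 182.
Divide by 182: (x - 12)²/14 - (y + 7)²/13 = 1
Hyperbola, center (12, -7), transverse axis horizontal; a² = 14, b² = 13.
For a horizontal hyperbola the asymptotes have slope ±b/a.
Here that is ±√13/√14 = ±√182/14.

√182/14 and -√182/14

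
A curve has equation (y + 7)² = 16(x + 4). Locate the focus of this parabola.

Vertex (-4, -7); 4p = 16 so p = 4. Opens right.
Focus is p units from the vertex along the axis: (h + p, k).

(0, -7)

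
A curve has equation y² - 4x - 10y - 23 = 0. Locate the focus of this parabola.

Only y is squared. Complete the square in y: (y - 5)² = 4(x + 12).
Vertex (-12, 5); 4p = 4 so p = 1. Opens right.
Focus is p units from the vertex along the axis: (h + p, k).

(-11, 5)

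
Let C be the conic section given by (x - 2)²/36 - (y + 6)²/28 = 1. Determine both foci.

(-6, -6) and (10, -6)

Center (2, -6). The positive term is the x-term, so the transverse axis is horizontal; a² = 36, b² = 28.
c² = a² + b² = 36 + 28 = 64, so c = 8.
Foci lie on the horizontal axis through the center: (h ± c, k).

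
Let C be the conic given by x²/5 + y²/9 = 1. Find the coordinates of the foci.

(0, -2) and (0, 2)

Center (0, 0). The larger denominator 9 sits under the y-term, so the major axis is vertical; a² = 9, b² = 5.
c² = a² - b² = 9 - 5 = 4, so c = 2.
Foci lie on the vertical axis through the center: (h, k ± c).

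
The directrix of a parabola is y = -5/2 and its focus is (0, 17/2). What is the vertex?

The vertex is the midpoint between the focus and the directrix along the axis of symmetry.
Axis is vertical (directrix is horizontal). Vertex y-coordinate = (17/2 + (-5/2))/2 = 3; x-coordinate = 0.

(0, 3)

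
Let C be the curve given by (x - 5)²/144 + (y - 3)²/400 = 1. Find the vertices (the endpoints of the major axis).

(5, -17) and (5, 23)

Center (5, 3). The larger denominator 400 sits under the y-term, so the major axis is vertical; a² = 400, b² = 144.
a = 20. Vertices at (h, k ± a).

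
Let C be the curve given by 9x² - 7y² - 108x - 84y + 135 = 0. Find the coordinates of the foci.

(6, -10) and (6, -2)

Rearranging, 9(x² - 12x) -7(y² + 12y) = -135.
Complete the square: 9(x - 6)² -7(y + 6)² = -135 + 324 - 252 = -63
Divide by -63: (y + 6)²/9 - (x - 6)²/7 = 1
Hyperbola, center (6, -6), transverse axis vertical; a² = 9, b² = 7.
c² = a² + b² = 9 + 7 = 16, so c = 4.
Foci lie on the vertical axis through the center: (h, k ± c).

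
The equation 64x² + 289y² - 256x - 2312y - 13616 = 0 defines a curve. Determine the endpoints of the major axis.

(-15, 4) and (19, 4)

64(x² - 4x) + 289(y² - 8y) = 13616
Complete the square: 64(x - 2)² + 289(y - 4)² = 13616 + 256 + 4624 = 18496
Dividing both sides by 18496: (x - 2)²/289 + (y - 4)²/64 = 1
Ellipse, center (2, 4), major axis horizontal; a² = 289, b² = 64.
a = 17. Vertices at (h ± a, k).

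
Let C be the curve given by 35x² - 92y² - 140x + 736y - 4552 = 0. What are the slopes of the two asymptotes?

Rearranging, 35(x² - 4x) -92(y² - 8y) = 4552.
35(x - 2)² -92(y - 4)² = 4552 + 140 - 1472 = 3220
Divide through by 3220 to get (x - 2)²/92 - (y - 4)²/35 = 1.
Hyperbola, center (2, 4), transverse axis horizontal; a² = 92, b² = 35.
For a horizontal hyperbola the asymptotes have slope ±b/a.
Here that is ±√35/2√23 = ±√805/46.

√805/46 and -√805/46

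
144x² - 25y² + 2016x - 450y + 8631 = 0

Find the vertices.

144(x² + 14x) -25(y² + 18y) = -8631
Completing the square gives 144(x + 7)² -25(y + 9)² = -8631 + 7056 - 2025 = -3600.
Divide by -3600: (y + 9)²/144 - (x + 7)²/25 = 1
Hyperbola, center (-7, -9), transverse axis vertical; a² = 144, b² = 25.
a = 12. Vertices at (h, k ± a).

(-7, -21) and (-7, 3)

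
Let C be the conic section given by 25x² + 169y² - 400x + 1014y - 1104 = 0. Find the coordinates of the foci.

(-4, -3) and (20, -3)

Collect terms: 25(x² - 16x) + 169(y² + 6y) = 1104
Completing the square gives 25(x - 8)² + 169(y + 3)² = 1104 + 1600 + 1521 = 4225.
Divide by 4225: (x - 8)²/169 + (y + 3)²/25 = 1
Ellipse, center (8, -3), major axis horizontal; a² = 169, b² = 25.
c² = a² - b² = 169 - 25 = 144, so c = 12.
Foci lie on the horizontal axis through the center: (h ± c, k).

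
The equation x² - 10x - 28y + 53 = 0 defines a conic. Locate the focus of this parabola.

Only x is squared. Complete the square in x: (x - 5)² = 28(y - 1).
Vertex (5, 1); 4p = 28 so p = 7. Opens up.
Focus is p units from the vertex along the axis: (h, k + p).

(5, 8)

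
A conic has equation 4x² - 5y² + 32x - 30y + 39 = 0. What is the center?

(-4, -3)

Rearranging, 4(x² + 8x) -5(y² + 6y) = -39.
Complete the square in x and y: 4(x + 4)² -5(y + 3)² = -39 + 64 - 45 = -20
Divide through by -20 to get (y + 3)²/4 - (x + 4)²/5 = 1.
Hyperbola with center (-4, -3).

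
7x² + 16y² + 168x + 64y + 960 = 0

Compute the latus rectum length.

Collect terms: 7(x² + 24x) + 16(y² + 4y) = -960
Complete the square: 7(x + 12)² + 16(y + 2)² = -960 + 1008 + 64 = 112
Dividing both sides by 112: (x + 12)²/16 + (y + 2)²/7 = 1
Ellipse, center (-12, -2), major axis horizontal; a² = 16, b² = 7.
Latus rectum length = 2b²/a = 2·7/4 = 7/2.

7/2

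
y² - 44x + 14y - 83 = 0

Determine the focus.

Only y is squared. Complete the square in y: (y + 7)² = 44(x + 3).
Vertex (-3, -7); 4p = 44 so p = 11. Opens right.
Focus is p units from the vertex along the axis: (h + p, k).

(8, -7)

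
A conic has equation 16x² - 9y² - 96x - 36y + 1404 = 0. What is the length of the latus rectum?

Rearranging, 16(x² - 6x) -9(y² + 4y) = -1404.
Complete the square in x and y: 16(x - 3)² -9(y + 2)² = -1404 + 144 - 36 = -1296
Divide through by -1296 to get (y + 2)²/144 - (x - 3)²/81 = 1.
Hyperbola, center (3, -2), transverse axis vertical; a² = 144, b² = 81.
Latus rectum length = 2b²/a = 2·81/12 = 27/2.

27/2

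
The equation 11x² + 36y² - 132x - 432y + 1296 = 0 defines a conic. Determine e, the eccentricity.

Group the x- and y-terms: 11(x² - 12x) + 36(y² - 12y) = -1296
Complete the square: 11(x - 6)² + 36(y - 6)² = -1296 + 396 + 1296 = 396
Divide by 396: (x - 6)²/36 + (y - 6)²/11 = 1
Ellipse, center (6, 6), major axis horizontal; a² = 36, b² = 11.
c² = a² - b² = 25, so c = 5.
e = c/a = 5/6.

e = 5/6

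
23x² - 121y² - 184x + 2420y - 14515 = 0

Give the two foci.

Group the x- and y-terms: 23(x² - 8x) -121(y² - 20y) = 14515
Completing the square gives 23(x - 4)² -121(y - 10)² = 14515 + 368 - 12100 = 2783.
Dividing both sides by 2783: (x - 4)²/121 - (y - 10)²/23 = 1
Hyperbola, center (4, 10), transverse axis horizontal; a² = 121, b² = 23.
c² = a² + b² = 121 + 23 = 144, so c = 12.
Foci lie on the horizontal axis through the center: (h ± c, k).

(-8, 10) and (16, 10)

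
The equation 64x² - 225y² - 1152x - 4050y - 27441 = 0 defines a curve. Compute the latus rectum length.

128/15

Collect terms: 64(x² - 18x) -225(y² + 18y) = 27441
Completing the square gives 64(x - 9)² -225(y + 9)² = 27441 + 5184 - 18225 = 14400.
Divide by 14400: (x - 9)²/225 - (y + 9)²/64 = 1
Hyperbola, center (9, -9), transverse axis horizontal; a² = 225, b² = 64.
Latus rectum length = 2b²/a = 2·64/15 = 128/15.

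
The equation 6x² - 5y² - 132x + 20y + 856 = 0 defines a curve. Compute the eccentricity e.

e = √66/6

Collect terms: 6(x² - 22x) -5(y² - 4y) = -856
Complete the square in x and y: 6(x - 11)² -5(y - 2)² = -856 + 726 - 20 = -150
Divide through by -150 to get (y - 2)²/30 - (x - 11)²/25 = 1.
Hyperbola, center (11, 2), transverse axis vertical; a² = 30, b² = 25.
c² = a² + b² = 55, so c = √55.
e = c/a = √55/√30 = √66/6.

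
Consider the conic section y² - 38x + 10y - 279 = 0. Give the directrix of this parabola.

Only y is squared. Complete the square in y: (y + 5)² = 38(x + 8).
Vertex (-8, -5); 4p = 38 so p = 19/2. Opens right.
Directrix is the vertical line x = h − p = -8 − (19/2) = -35/2.

x = -35/2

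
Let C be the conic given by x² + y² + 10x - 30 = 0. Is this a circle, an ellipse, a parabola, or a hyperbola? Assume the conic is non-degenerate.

circle

No xy term. Coefficients of x² and y² are A = 1, C = 1.
A = C (same sign) ⇒ circle.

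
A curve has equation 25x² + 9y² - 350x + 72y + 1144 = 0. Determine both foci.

Rearranging, 25(x² - 14x) + 9(y² + 8y) = -1144.
Complete the square: 25(x - 7)² + 9(y + 4)² = -1144 + 1225 + 144 = 225
Divide by 225: (x - 7)²/9 + (y + 4)²/25 = 1
Ellipse, center (7, -4), major axis vertical; a² = 25, b² = 9.
c² = a² - b² = 25 - 9 = 16, so c = 4.
Foci lie on the vertical axis through the center: (h, k ± c).

(7, -8) and (7, 0)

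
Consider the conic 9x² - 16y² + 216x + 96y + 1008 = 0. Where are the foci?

9(x² + 24x) -16(y² - 6y) = -1008
Complete the square in x and y: 9(x + 12)² -16(y - 3)² = -1008 + 1296 - 144 = 144
Dividing both sides by 144: (x + 12)²/16 - (y - 3)²/9 = 1
Hyperbola, center (-12, 3), transverse axis horizontal; a² = 16, b² = 9.
c² = a² + b² = 16 + 9 = 25, so c = 5.
Foci lie on the horizontal axis through the center: (h ± c, k).

(-17, 3) and (-7, 3)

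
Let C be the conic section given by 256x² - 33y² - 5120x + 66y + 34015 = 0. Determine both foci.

Collect terms: 256(x² - 20x) -33(y² - 2y) = -34015
Complete the square: 256(x - 10)² -33(y - 1)² = -34015 + 25600 - 33 = -8448
Divide through by -8448 to get (y - 1)²/256 - (x - 10)²/33 = 1.
Hyperbola, center (10, 1), transverse axis vertical; a² = 256, b² = 33.
c² = a² + b² = 256 + 33 = 289, so c = 17.
Foci lie on the vertical axis through the center: (h, k ± c).

(10, -16) and (10, 18)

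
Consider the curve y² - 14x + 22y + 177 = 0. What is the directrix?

x = 1/2

Only y is squared. Complete the square in y: (y + 11)² = 14(x - 4).
Vertex (4, -11); 4p = 14 so p = 7/2. Opens right.
Directrix is the vertical line x = h − p = 4 − (7/2) = 1/2.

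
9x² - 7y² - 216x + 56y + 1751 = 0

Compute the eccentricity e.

e = 4/3

Group the x- and y-terms: 9(x² - 24x) -7(y² - 8y) = -1751
Complete the square: 9(x - 12)² -7(y - 4)² = -1751 + 1296 - 112 = -567
Divide through by -567 to get (y - 4)²/81 - (x - 12)²/63 = 1.
Hyperbola, center (12, 4), transverse axis vertical; a² = 81, b² = 63.
c² = a² + b² = 144, so c = 12.
e = c/a = 12/9 = 4/3.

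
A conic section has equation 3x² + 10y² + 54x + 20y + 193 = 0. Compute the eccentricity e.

e = √70/10

Group: 3(x² + 18x) + 10(y² + 2y) = -193
Complete the square in x and y: 3(x + 9)² + 10(y + 1)² = -193 + 243 + 10 = 60
Dividing both sides by 60: (x + 9)²/20 + (y + 1)²/6 = 1
Ellipse, center (-9, -1), major axis horizontal; a² = 20, b² = 6.
c² = a² - b² = 14, so c = √14.
e = c/a = √14/2√5 = √70/10.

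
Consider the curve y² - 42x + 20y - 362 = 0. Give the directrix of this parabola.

Only y is squared. Complete the square in y: (y + 10)² = 42(x + 11).
Vertex (-11, -10); 4p = 42 so p = 21/2. Opens right.
Directrix is the vertical line x = h − p = -11 − (21/2) = -43/2.

x = -43/2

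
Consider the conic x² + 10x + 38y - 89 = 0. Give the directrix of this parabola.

Only x is squared. Complete the square in x: (x + 5)² = -38(y - 3).
Vertex (-5, 3); 4p = -38 so p = -19/2. Opens down.
Directrix is the horizontal line y = k − p = 3 − (-19/2) = 25/2.

y = 25/2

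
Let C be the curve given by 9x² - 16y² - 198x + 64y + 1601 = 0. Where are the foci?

(11, -8) and (11, 12)

Group: 9(x² - 22x) -16(y² - 4y) = -1601
Complete the square: 9(x - 11)² -16(y - 2)² = -1601 + 1089 - 64 = -576
Divide by -576: (y - 2)²/36 - (x - 11)²/64 = 1
Hyperbola, center (11, 2), transverse axis vertical; a² = 36, b² = 64.
c² = a² + b² = 36 + 64 = 100, so c = 10.
Foci lie on the vertical axis through the center: (h, k ± c).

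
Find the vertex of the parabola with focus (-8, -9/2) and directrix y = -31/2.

The vertex is the midpoint between the focus and the directrix along the axis of symmetry.
Axis is vertical (directrix is horizontal). Vertex y-coordinate = (-9/2 + (-31/2))/2 = -10; x-coordinate = -8.

(-8, -10)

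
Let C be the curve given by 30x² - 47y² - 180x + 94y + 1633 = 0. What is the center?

30(x² - 6x) -47(y² - 2y) = -1633
Complete the square in x and y: 30(x - 3)² -47(y - 1)² = -1633 + 270 - 47 = -1410
Dividing both sides by -1410: (y - 1)²/30 - (x - 3)²/47 = 1
Hyperbola with center (3, 1).

(3, 1)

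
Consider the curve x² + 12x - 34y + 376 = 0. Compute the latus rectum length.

Only x is squared. Complete the square in x: (x + 6)² = 34(y - 10).
Vertex (-6, 10); 4p = 34 so p = 17/2. Opens up.
Latus rectum length = |4p| = 34.

34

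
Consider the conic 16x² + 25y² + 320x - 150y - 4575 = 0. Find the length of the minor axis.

32

Group the x- and y-terms: 16(x² + 20x) + 25(y² - 6y) = 4575
Complete the square in x and y: 16(x + 10)² + 25(y - 3)² = 4575 + 1600 + 225 = 6400
Divide through by 6400 to get (x + 10)²/400 + (y - 3)²/256 = 1.
Ellipse, center (-10, 3), major axis horizontal; a² = 400, b² = 256.
b² = 256 so b = 16; the minor axis has length 2b = 32.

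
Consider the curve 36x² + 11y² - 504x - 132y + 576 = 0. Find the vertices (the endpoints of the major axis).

Group the x- and y-terms: 36(x² - 14x) + 11(y² - 12y) = -576
36(x - 7)² + 11(y - 6)² = -576 + 1764 + 396 = 1584
Divide by 1584: (x - 7)²/44 + (y - 6)²/144 = 1
Ellipse, center (7, 6), major axis vertical; a² = 144, b² = 44.
a = 12. Vertices at (h, k ± a).

(7, -6) and (7, 18)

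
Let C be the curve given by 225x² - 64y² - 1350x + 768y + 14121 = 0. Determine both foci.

Group: 225(x² - 6x) -64(y² - 12y) = -14121
Complete the square in x and y: 225(x - 3)² -64(y - 6)² = -14121 + 2025 - 2304 = -14400
Divide by -14400: (y - 6)²/225 - (x - 3)²/64 = 1
Hyperbola, center (3, 6), transverse axis vertical; a² = 225, b² = 64.
c² = a² + b² = 225 + 64 = 289, so c = 17.
Foci lie on the vertical axis through the center: (h, k ± c).

(3, -11) and (3, 23)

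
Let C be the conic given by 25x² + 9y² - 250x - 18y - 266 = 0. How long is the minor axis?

12

Group the x- and y-terms: 25(x² - 10x) + 9(y² - 2y) = 266
Complete the square in x and y: 25(x - 5)² + 9(y - 1)² = 266 + 625 + 9 = 900
Divide through by 900 to get (x - 5)²/36 + (y - 1)²/100 = 1.
Ellipse, center (5, 1), major axis vertical; a² = 100, b² = 36.
b² = 36 so b = 6; the minor axis has length 2b = 12.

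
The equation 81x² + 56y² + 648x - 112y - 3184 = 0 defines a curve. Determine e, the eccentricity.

e = 5/9

Group: 81(x² + 8x) + 56(y² - 2y) = 3184
81(x + 4)² + 56(y - 1)² = 3184 + 1296 + 56 = 4536
Dividing both sides by 4536: (x + 4)²/56 + (y - 1)²/81 = 1
Ellipse, center (-4, 1), major axis vertical; a² = 81, b² = 56.
c² = a² - b² = 25, so c = 5.
e = c/a = 5/9.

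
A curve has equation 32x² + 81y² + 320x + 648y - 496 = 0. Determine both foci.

(-12, -4) and (2, -4)

Group the x- and y-terms: 32(x² + 10x) + 81(y² + 8y) = 496
Complete the square: 32(x + 5)² + 81(y + 4)² = 496 + 800 + 1296 = 2592
Dividing both sides by 2592: (x + 5)²/81 + (y + 4)²/32 = 1
Ellipse, center (-5, -4), major axis horizontal; a² = 81, b² = 32.
c² = a² - b² = 81 - 32 = 49, so c = 7.
Foci lie on the horizontal axis through the center: (h ± c, k).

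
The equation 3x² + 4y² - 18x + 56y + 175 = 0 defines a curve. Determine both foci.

(1, -7) and (5, -7)

Rearranging, 3(x² - 6x) + 4(y² + 14y) = -175.
Complete the square: 3(x - 3)² + 4(y + 7)² = -175 + 27 + 196 = 48
Divide through by 48 to get (x - 3)²/16 + (y + 7)²/12 = 1.
Ellipse, center (3, -7), major axis horizontal; a² = 16, b² = 12.
c² = a² - b² = 16 - 12 = 4, so c = 2.
Foci lie on the horizontal axis through the center: (h ± c, k).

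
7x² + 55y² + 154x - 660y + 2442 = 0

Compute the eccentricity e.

Collect terms: 7(x² + 22x) + 55(y² - 12y) = -2442
7(x + 11)² + 55(y - 6)² = -2442 + 847 + 1980 = 385
Divide by 385: (x + 11)²/55 + (y - 6)²/7 = 1
Ellipse, center (-11, 6), major axis horizontal; a² = 55, b² = 7.
c² = a² - b² = 48, so c = 4√3.
e = c/a = 4√3/√55 = 4√165/55.

e = 4√165/55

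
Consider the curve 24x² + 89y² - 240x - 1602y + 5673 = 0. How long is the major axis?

2√89

Group the x- and y-terms: 24(x² - 10x) + 89(y² - 18y) = -5673
Complete the square: 24(x - 5)² + 89(y - 9)² = -5673 + 600 + 7209 = 2136
Divide by 2136: (x - 5)²/89 + (y - 9)²/24 = 1
Ellipse, center (5, 9), major axis horizontal; a² = 89, b² = 24.
a² = 89 so a = √89; the major axis has length 2a = 2√89.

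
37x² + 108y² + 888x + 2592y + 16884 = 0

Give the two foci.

Rearranging, 37(x² + 24x) + 108(y² + 24y) = -16884.
Complete the square: 37(x + 12)² + 108(y + 12)² = -16884 + 5328 + 15552 = 3996
Divide through by 3996 to get (x + 12)²/108 + (y + 12)²/37 = 1.
Ellipse, center (-12, -12), major axis horizontal; a² = 108, b² = 37.
c² = a² - b² = 108 - 37 = 71, so c = √71.
Foci lie on the horizontal axis through the center: (h ± c, k).

(-12 - √71, -12) and (-12 + √71, -12)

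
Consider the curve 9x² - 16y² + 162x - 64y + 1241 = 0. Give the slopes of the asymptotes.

Collect terms: 9(x² + 18x) -16(y² + 4y) = -1241
Completing the square gives 9(x + 9)² -16(y + 2)² = -1241 + 729 - 64 = -576.
Divide by -576: (y + 2)²/36 - (x + 9)²/64 = 1
Hyperbola, center (-9, -2), transverse axis vertical; a² = 36, b² = 64.
For a vertical hyperbola the asymptotes have slope ±a/b.
Here that is ±6/8 = ±3/4.

3/4 and -3/4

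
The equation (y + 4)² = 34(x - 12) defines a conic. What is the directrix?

Vertex (12, -4); 4p = 34 so p = 17/2. Opens right.
Directrix is the vertical line x = h − p = 12 − (17/2) = 7/2.

x = 7/2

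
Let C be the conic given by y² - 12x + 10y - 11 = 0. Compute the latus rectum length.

12

Only y is squared. Complete the square in y: (y + 5)² = 12(x + 3).
Vertex (-3, -5); 4p = 12 so p = 3. Opens right.
Latus rectum length = |4p| = 12.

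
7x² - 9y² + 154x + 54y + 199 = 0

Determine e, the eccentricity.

e = 4/3

Group the x- and y-terms: 7(x² + 22x) -9(y² - 6y) = -199
Complete the square: 7(x + 11)² -9(y - 3)² = -199 + 847 - 81 = 567
Dividing both sides by 567: (x + 11)²/81 - (y - 3)²/63 = 1
Hyperbola, center (-11, 3), transverse axis horizontal; a² = 81, b² = 63.
c² = a² + b² = 144, so c = 12.
e = c/a = 12/9 = 4/3.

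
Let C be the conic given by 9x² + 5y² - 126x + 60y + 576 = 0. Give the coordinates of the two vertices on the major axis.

Group the x- and y-terms: 9(x² - 14x) + 5(y² + 12y) = -576
Complete the square in x and y: 9(x - 7)² + 5(y + 6)² = -576 + 441 + 180 = 45
Dividing both sides by 45: (x - 7)²/5 + (y + 6)²/9 = 1
Ellipse, center (7, -6), major axis vertical; a² = 9, b² = 5.
a = 3. Vertices at (h, k ± a).

(7, -9) and (7, -3)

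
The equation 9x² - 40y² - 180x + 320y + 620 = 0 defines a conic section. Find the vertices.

Collect terms: 9(x² - 20x) -40(y² - 8y) = -620
Completing the square gives 9(x - 10)² -40(y - 4)² = -620 + 900 - 640 = -360.
Divide by -360: (y - 4)²/9 - (x - 10)²/40 = 1
Hyperbola, center (10, 4), transverse axis vertical; a² = 9, b² = 40.
a = 3. Vertices at (h, k ± a).

(10, 1) and (10, 7)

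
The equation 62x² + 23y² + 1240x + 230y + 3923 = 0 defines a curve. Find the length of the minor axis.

2√46

62(x² + 20x) + 23(y² + 10y) = -3923
Complete the square: 62(x + 10)² + 23(y + 5)² = -3923 + 6200 + 575 = 2852
Divide through by 2852 to get (x + 10)²/46 + (y + 5)²/124 = 1.
Ellipse, center (-10, -5), major axis vertical; a² = 124, b² = 46.
b² = 46 so b = √46; the minor axis has length 2b = 2√46.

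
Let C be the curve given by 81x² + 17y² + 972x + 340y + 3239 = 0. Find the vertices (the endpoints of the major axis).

81(x² + 12x) + 17(y² + 20y) = -3239
Complete the square: 81(x + 6)² + 17(y + 10)² = -3239 + 2916 + 1700 = 1377
Dividing both sides by 1377: (x + 6)²/17 + (y + 10)²/81 = 1
Ellipse, center (-6, -10), major axis vertical; a² = 81, b² = 17.
a = 9. Vertices at (h, k ± a).

(-6, -19) and (-6, -1)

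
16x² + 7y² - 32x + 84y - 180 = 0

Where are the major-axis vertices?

(1, -14) and (1, 2)

Group the x- and y-terms: 16(x² - 2x) + 7(y² + 12y) = 180
Complete the square: 16(x - 1)² + 7(y + 6)² = 180 + 16 + 252 = 448
Divide by 448: (x - 1)²/28 + (y + 6)²/64 = 1
Ellipse, center (1, -6), major axis vertical; a² = 64, b² = 28.
a = 8. Vertices at (h, k ± a).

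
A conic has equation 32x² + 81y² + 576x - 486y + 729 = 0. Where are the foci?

(-16, 3) and (-2, 3)

Group the x- and y-terms: 32(x² + 18x) + 81(y² - 6y) = -729
32(x + 9)² + 81(y - 3)² = -729 + 2592 + 729 = 2592
Divide by 2592: (x + 9)²/81 + (y - 3)²/32 = 1
Ellipse, center (-9, 3), major axis horizontal; a² = 81, b² = 32.
c² = a² - b² = 81 - 32 = 49, so c = 7.
Foci lie on the horizontal axis through the center: (h ± c, k).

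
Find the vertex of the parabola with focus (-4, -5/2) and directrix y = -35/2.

The vertex is the midpoint between the focus and the directrix along the axis of symmetry.
Axis is vertical (directrix is horizontal). Vertex y-coordinate = (-5/2 + (-35/2))/2 = -10; x-coordinate = -4.

(-4, -10)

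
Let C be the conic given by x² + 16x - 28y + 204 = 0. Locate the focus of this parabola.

(-8, 12)

Only x is squared. Complete the square in x: (x + 8)² = 28(y - 5).
Vertex (-8, 5); 4p = 28 so p = 7. Opens up.
Focus is p units from the vertex along the axis: (h, k + p).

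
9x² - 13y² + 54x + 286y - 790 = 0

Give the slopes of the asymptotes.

Group the x- and y-terms: 9(x² + 6x) -13(y² - 22y) = 790
9(x + 3)² -13(y - 11)² = 790 + 81 - 1573 = -702
Divide by -702: (y - 11)²/54 - (x + 3)²/78 = 1
Hyperbola, center (-3, 11), transverse axis vertical; a² = 54, b² = 78.
For a vertical hyperbola the asymptotes have slope ±a/b.
Here that is ±3√6/√78 = ±3√13/13.

3√13/13 and -3√13/13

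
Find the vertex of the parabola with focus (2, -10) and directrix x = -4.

The vertex is the midpoint between the focus and the directrix along the axis of symmetry.
Axis is horizontal (directrix is vertical). Vertex x-coordinate = (2 + (-4))/2 = -1; y-coordinate = -10.

(-1, -10)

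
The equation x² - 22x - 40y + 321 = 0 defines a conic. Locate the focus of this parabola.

Only x is squared. Complete the square in x: (x - 11)² = 40(y - 5).
Vertex (11, 5); 4p = 40 so p = 10. Opens up.
Focus is p units from the vertex along the axis: (h, k + p).

(11, 15)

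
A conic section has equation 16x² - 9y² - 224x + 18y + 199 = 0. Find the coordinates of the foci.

(-3, 1) and (17, 1)

Group the x- and y-terms: 16(x² - 14x) -9(y² - 2y) = -199
Completing the square gives 16(x - 7)² -9(y - 1)² = -199 + 784 - 9 = 576.
Dividing both sides by 576: (x - 7)²/36 - (y - 1)²/64 = 1
Hyperbola, center (7, 1), transverse axis horizontal; a² = 36, b² = 64.
c² = a² + b² = 36 + 64 = 100, so c = 10.
Foci lie on the horizontal axis through the center: (h ± c, k).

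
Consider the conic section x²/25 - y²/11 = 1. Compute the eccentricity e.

Center (0, 0). The positive term is the x-term, so the transverse axis is horizontal; a² = 25, b² = 11.
c² = a² + b² = 36, so c = 6.
e = c/a = 6/5.

e = 6/5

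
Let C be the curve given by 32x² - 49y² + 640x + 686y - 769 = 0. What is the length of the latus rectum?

Group the x- and y-terms: 32(x² + 20x) -49(y² - 14y) = 769
Complete the square in x and y: 32(x + 10)² -49(y - 7)² = 769 + 3200 - 2401 = 1568
Divide through by 1568 to get (x + 10)²/49 - (y - 7)²/32 = 1.
Hyperbola, center (-10, 7), transverse axis horizontal; a² = 49, b² = 32.
Latus rectum length = 2b²/a = 2·32/7 = 64/7.

64/7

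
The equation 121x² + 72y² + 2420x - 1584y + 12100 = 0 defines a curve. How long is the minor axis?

Collect terms: 121(x² + 20x) + 72(y² - 22y) = -12100
Completing the square gives 121(x + 10)² + 72(y - 11)² = -12100 + 12100 + 8712 = 8712.
Dividing both sides by 8712: (x + 10)²/72 + (y - 11)²/121 = 1
Ellipse, center (-10, 11), major axis vertical; a² = 121, b² = 72.
b² = 72 so b = 6√2; the minor axis has length 2b = 12√2.

12√2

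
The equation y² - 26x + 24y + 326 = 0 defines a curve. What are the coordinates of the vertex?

(7, -12)

Only y is squared. Complete the square in y: (y + 12)² = 26(x - 7).
Vertex (7, -12); 4p = 26 so p = 13/2. Opens right.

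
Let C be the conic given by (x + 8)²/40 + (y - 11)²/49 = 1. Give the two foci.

Center (-8, 11). The larger denominator 49 sits under the y-term, so the major axis is vertical; a² = 49, b² = 40.
c² = a² - b² = 49 - 40 = 9, so c = 3.
Foci lie on the vertical axis through the center: (h, k ± c).

(-8, 8) and (-8, 14)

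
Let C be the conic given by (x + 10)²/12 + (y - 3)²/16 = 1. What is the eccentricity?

Center (-10, 3). The larger denominator 16 sits under the y-term, so the major axis is vertical; a² = 16, b² = 12.
c² = a² - b² = 4, so c = 2.
e = c/a = 2/4 = 1/2.

e = 1/2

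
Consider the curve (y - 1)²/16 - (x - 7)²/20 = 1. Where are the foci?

(7, -5) and (7, 7)

Center (7, 1). The positive term is the y-term, so the transverse axis is vertical; a² = 16, b² = 20.
c² = a² + b² = 16 + 20 = 36, so c = 6.
Foci lie on the vertical axis through the center: (h, k ± c).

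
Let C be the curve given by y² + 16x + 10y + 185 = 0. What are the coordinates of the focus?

(-14, -5)

Only y is squared. Complete the square in y: (y + 5)² = -16(x + 10).
Vertex (-10, -5); 4p = -16 so p = -4. Opens left.
Focus is p units from the vertex along the axis: (h + p, k).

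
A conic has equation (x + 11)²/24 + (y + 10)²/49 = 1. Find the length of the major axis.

14

Center (-11, -10). The larger denominator 49 sits under the y-term, so the major axis is vertical; a² = 49, b² = 24.
a² = 49 so a = 7; the major axis has length 2a = 14.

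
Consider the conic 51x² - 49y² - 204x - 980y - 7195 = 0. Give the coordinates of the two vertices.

Rearranging, 51(x² - 4x) -49(y² + 20y) = 7195.
Complete the square: 51(x - 2)² -49(y + 10)² = 7195 + 204 - 4900 = 2499
Divide through by 2499 to get (x - 2)²/49 - (y + 10)²/51 = 1.
Hyperbola, center (2, -10), transverse axis horizontal; a² = 49, b² = 51.
a = 7. Vertices at (h ± a, k).

(-5, -10) and (9, -10)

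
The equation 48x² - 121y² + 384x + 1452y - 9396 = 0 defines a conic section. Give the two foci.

(-17, 6) and (9, 6)

Rearranging, 48(x² + 8x) -121(y² - 12y) = 9396.
Complete the square in x and y: 48(x + 4)² -121(y - 6)² = 9396 + 768 - 4356 = 5808
Dividing both sides by 5808: (x + 4)²/121 - (y - 6)²/48 = 1
Hyperbola, center (-4, 6), transverse axis horizontal; a² = 121, b² = 48.
c² = a² + b² = 121 + 48 = 169, so c = 13.
Foci lie on the horizontal axis through the center: (h ± c, k).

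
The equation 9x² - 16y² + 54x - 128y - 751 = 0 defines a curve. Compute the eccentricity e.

Group: 9(x² + 6x) -16(y² + 8y) = 751
Completing the square gives 9(x + 3)² -16(y + 4)² = 751 + 81 - 256 = 576.
Divide through by 576 to get (x + 3)²/64 - (y + 4)²/36 = 1.
Hyperbola, center (-3, -4), transverse axis horizontal; a² = 64, b² = 36.
c² = a² + b² = 100, so c = 10.
e = c/a = 10/8 = 5/4.

e = 5/4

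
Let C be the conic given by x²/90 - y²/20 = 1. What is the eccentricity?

Center (0, 0). The positive term is the x-term, so the transverse axis is horizontal; a² = 90, b² = 20.
c² = a² + b² = 110, so c = √110.
e = c/a = √110/3√10 = √11/3.

e = √11/3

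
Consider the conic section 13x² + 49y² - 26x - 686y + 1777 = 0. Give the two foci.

Rearranging, 13(x² - 2x) + 49(y² - 14y) = -1777.
Complete the square: 13(x - 1)² + 49(y - 7)² = -1777 + 13 + 2401 = 637
Divide by 637: (x - 1)²/49 + (y - 7)²/13 = 1
Ellipse, center (1, 7), major axis horizontal; a² = 49, b² = 13.
c² = a² - b² = 49 - 13 = 36, so c = 6.
Foci lie on the horizontal axis through the center: (h ± c, k).

(-5, 7) and (7, 7)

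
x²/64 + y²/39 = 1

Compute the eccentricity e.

Center (0, 0). The larger denominator 64 sits under the x-term, so the major axis is horizontal; a² = 64, b² = 39.
c² = a² - b² = 25, so c = 5.
e = c/a = 5/8.

e = 5/8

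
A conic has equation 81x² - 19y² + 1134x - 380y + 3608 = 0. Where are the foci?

(-7, -20) and (-7, 0)

Group the x- and y-terms: 81(x² + 14x) -19(y² + 20y) = -3608
81(x + 7)² -19(y + 10)² = -3608 + 3969 - 1900 = -1539
Dividing both sides by -1539: (y + 10)²/81 - (x + 7)²/19 = 1
Hyperbola, center (-7, -10), transverse axis vertical; a² = 81, b² = 19.
c² = a² + b² = 81 + 19 = 100, so c = 10.
Foci lie on the vertical axis through the center: (h, k ± c).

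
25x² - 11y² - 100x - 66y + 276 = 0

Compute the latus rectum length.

22/5

Rearranging, 25(x² - 4x) -11(y² + 6y) = -276.
Complete the square: 25(x - 2)² -11(y + 3)² = -276 + 100 - 99 = -275
Dividing both sides by -275: (y + 3)²/25 - (x - 2)²/11 = 1
Hyperbola, center (2, -3), transverse axis vertical; a² = 25, b² = 11.
Latus rectum length = 2b²/a = 2·11/5 = 22/5.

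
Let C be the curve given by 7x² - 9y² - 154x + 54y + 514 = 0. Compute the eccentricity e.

Group: 7(x² - 22x) -9(y² - 6y) = -514
Complete the square: 7(x - 11)² -9(y - 3)² = -514 + 847 - 81 = 252
Dividing both sides by 252: (x - 11)²/36 - (y - 3)²/28 = 1
Hyperbola, center (11, 3), transverse axis horizontal; a² = 36, b² = 28.
c² = a² + b² = 64, so c = 8.
e = c/a = 8/6 = 4/3.

e = 4/3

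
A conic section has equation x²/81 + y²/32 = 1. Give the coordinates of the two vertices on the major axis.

Center (0, 0). The larger denominator 81 sits under the x-term, so the major axis is horizontal; a² = 81, b² = 32.
a = 9. Vertices at (h ± a, k).

(-9, 0) and (9, 0)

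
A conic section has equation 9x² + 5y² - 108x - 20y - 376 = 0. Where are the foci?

(6, -6) and (6, 10)

Group the x- and y-terms: 9(x² - 12x) + 5(y² - 4y) = 376
Completing the square gives 9(x - 6)² + 5(y - 2)² = 376 + 324 + 20 = 720.
Divide by 720: (x - 6)²/80 + (y - 2)²/144 = 1
Ellipse, center (6, 2), major axis vertical; a² = 144, b² = 80.
c² = a² - b² = 144 - 80 = 64, so c = 8.
Foci lie on the vertical axis through the center: (h, k ± c).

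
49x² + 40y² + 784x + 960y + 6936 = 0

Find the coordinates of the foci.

(-8, -15) and (-8, -9)

Collect terms: 49(x² + 16x) + 40(y² + 24y) = -6936
Complete the square in x and y: 49(x + 8)² + 40(y + 12)² = -6936 + 3136 + 5760 = 1960
Divide by 1960: (x + 8)²/40 + (y + 12)²/49 = 1
Ellipse, center (-8, -12), major axis vertical; a² = 49, b² = 40.
c² = a² - b² = 49 - 40 = 9, so c = 3.
Foci lie on the vertical axis through the center: (h, k ± c).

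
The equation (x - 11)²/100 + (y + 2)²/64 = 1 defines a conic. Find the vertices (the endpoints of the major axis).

(1, -2) and (21, -2)

Center (11, -2). The larger denominator 100 sits under the x-term, so the major axis is horizontal; a² = 100, b² = 64.
a = 10. Vertices at (h ± a, k).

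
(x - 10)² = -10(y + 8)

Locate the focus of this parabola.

Vertex (10, -8); 4p = -10 so p = -5/2. Opens down.
Focus is p units from the vertex along the axis: (h, k + p).

(10, -21/2)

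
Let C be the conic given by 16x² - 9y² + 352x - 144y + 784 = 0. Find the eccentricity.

e = 5/3

Rearranging, 16(x² + 22x) -9(y² + 16y) = -784.
Complete the square: 16(x + 11)² -9(y + 8)² = -784 + 1936 - 576 = 576
Divide by 576: (x + 11)²/36 - (y + 8)²/64 = 1
Hyperbola, center (-11, -8), transverse axis horizontal; a² = 36, b² = 64.
c² = a² + b² = 100, so c = 10.
e = c/a = 10/6 = 5/3.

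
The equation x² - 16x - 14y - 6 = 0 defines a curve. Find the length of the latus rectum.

14

Only x is squared. Complete the square in x: (x - 8)² = 14(y + 5).
Vertex (8, -5); 4p = 14 so p = 7/2. Opens up.
Latus rectum length = |4p| = 14.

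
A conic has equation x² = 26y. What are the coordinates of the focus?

Vertex (0, 0); 4p = 26 so p = 13/2. Opens up.
Focus is p units from the vertex along the axis: (h, k + p).

(0, 13/2)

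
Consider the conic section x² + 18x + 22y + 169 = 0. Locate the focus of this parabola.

Only x is squared. Complete the square in x: (x + 9)² = -22(y + 4).
Vertex (-9, -4); 4p = -22 so p = -11/2. Opens down.
Focus is p units from the vertex along the axis: (h, k + p).

(-9, -19/2)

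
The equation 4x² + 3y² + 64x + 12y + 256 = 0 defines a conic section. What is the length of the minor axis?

Collect terms: 4(x² + 16x) + 3(y² + 4y) = -256
Completing the square gives 4(x + 8)² + 3(y + 2)² = -256 + 256 + 12 = 12.
Divide through by 12 to get (x + 8)²/3 + (y + 2)²/4 = 1.
Ellipse, center (-8, -2), major axis vertical; a² = 4, b² = 3.
b² = 3 so b = √3; the minor axis has length 2b = 2√3.

2√3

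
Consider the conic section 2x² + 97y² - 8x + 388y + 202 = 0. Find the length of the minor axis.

2(x² - 4x) + 97(y² + 4y) = -202
Complete the square in x and y: 2(x - 2)² + 97(y + 2)² = -202 + 8 + 388 = 194
Divide through by 194 to get (x - 2)²/97 + (y + 2)²/2 = 1.
Ellipse, center (2, -2), major axis horizontal; a² = 97, b² = 2.
b² = 2 so b = √2; the minor axis has length 2b = 2√2.

2√2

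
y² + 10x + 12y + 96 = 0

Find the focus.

(-17/2, -6)

Only y is squared. Complete the square in y: (y + 6)² = -10(x + 6).
Vertex (-6, -6); 4p = -10 so p = -5/2. Opens left.
Focus is p units from the vertex along the axis: (h + p, k).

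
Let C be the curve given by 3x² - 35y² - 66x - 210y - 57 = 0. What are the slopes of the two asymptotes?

√105/35 and -√105/35

Collect terms: 3(x² - 22x) -35(y² + 6y) = 57
3(x - 11)² -35(y + 3)² = 57 + 363 - 315 = 105
Divide through by 105 to get (x - 11)²/35 - (y + 3)²/3 = 1.
Hyperbola, center (11, -3), transverse axis horizontal; a² = 35, b² = 3.
For a horizontal hyperbola the asymptotes have slope ±b/a.
Here that is ±√3/√35 = ±√105/35.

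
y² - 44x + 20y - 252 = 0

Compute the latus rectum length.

44

Only y is squared. Complete the square in y: (y + 10)² = 44(x + 8).
Vertex (-8, -10); 4p = 44 so p = 11. Opens right.
Latus rectum length = |4p| = 44.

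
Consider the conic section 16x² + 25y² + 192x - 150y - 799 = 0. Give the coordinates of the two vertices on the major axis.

(-16, 3) and (4, 3)

Group: 16(x² + 12x) + 25(y² - 6y) = 799
Complete the square: 16(x + 6)² + 25(y - 3)² = 799 + 576 + 225 = 1600
Dividing both sides by 1600: (x + 6)²/100 + (y - 3)²/64 = 1
Ellipse, center (-6, 3), major axis horizontal; a² = 100, b² = 64.
a = 10. Vertices at (h ± a, k).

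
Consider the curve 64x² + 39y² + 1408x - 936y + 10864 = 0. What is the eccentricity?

e = 5/8

Group the x- and y-terms: 64(x² + 22x) + 39(y² - 24y) = -10864
Completing the square gives 64(x + 11)² + 39(y - 12)² = -10864 + 7744 + 5616 = 2496.
Dividing both sides by 2496: (x + 11)²/39 + (y - 12)²/64 = 1
Ellipse, center (-11, 12), major axis vertical; a² = 64, b² = 39.
c² = a² - b² = 25, so c = 5.
e = c/a = 5/8.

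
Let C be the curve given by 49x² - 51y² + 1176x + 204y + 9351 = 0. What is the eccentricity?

Rearranging, 49(x² + 24x) -51(y² - 4y) = -9351.
49(x + 12)² -51(y - 2)² = -9351 + 7056 - 204 = -2499
Divide by -2499: (y - 2)²/49 - (x + 12)²/51 = 1
Hyperbola, center (-12, 2), transverse axis vertical; a² = 49, b² = 51.
c² = a² + b² = 100, so c = 10.
e = c/a = 10/7.

e = 10/7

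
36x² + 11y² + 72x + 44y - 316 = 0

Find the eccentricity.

e = 5/6

Group: 36(x² + 2x) + 11(y² + 4y) = 316
Complete the square in x and y: 36(x + 1)² + 11(y + 2)² = 316 + 36 + 44 = 396
Divide through by 396 to get (x + 1)²/11 + (y + 2)²/36 = 1.
Ellipse, center (-1, -2), major axis vertical; a² = 36, b² = 11.
c² = a² - b² = 25, so c = 5.
e = c/a = 5/6.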